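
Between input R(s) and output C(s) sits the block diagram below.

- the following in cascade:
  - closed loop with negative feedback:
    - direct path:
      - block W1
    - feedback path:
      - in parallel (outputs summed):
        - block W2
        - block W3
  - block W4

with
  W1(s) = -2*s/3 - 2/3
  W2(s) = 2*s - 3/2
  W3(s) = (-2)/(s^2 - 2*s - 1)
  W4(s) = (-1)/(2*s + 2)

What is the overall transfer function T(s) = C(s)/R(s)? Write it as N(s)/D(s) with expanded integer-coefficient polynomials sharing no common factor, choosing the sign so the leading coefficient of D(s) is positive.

(1) parallel reduction of W2, W3 -> (4*s^3 - 11*s^2 + 2*s - 1)/(2*s^2 - 4*s - 2)
(2) reduce the feedback loop with forward W1 and return (W2+W3) -> (2*s^3 - 2*s^2 - 6*s - 2)/(4*s^4 - 7*s^3 - 12*s^2 + 7*s + 2)
(3) cascade [W1/(1+W1*(W2+W3))], W4 - this is the overall T(s), already in the required normalized form

Hence the answer: (-s^2 + 2*s + 1)/(4*s^4 - 7*s^3 - 12*s^2 + 7*s + 2)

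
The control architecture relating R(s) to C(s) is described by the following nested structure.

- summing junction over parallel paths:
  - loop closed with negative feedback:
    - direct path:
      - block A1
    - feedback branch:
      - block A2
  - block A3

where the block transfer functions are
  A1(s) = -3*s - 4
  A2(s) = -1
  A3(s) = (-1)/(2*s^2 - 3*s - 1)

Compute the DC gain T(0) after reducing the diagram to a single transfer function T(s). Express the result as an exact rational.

The answer is 1/5.

Reasoning:
1. reduce the feedback loop with forward A1 and return A2; result (-3*s - 4)/(3*s + 5)
2. combine [A1/(1+A1*A2)], A3 in parallel; result (-6*s^3 + s^2 + 12*s - 1)/(6*s^3 + s^2 - 18*s - 5)
Step 2 gives the overall T(s). Then T(0) = -1/(-5) = 1/5.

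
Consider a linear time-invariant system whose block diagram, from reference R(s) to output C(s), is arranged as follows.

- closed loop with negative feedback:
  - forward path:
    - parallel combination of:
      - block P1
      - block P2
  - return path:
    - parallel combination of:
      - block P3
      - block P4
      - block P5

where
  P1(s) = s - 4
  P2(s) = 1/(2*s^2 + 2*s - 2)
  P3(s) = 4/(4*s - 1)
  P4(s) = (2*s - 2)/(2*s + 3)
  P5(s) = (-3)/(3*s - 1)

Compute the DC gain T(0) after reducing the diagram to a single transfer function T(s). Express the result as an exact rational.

Step 1: parallel reduction of P1, P2 = (2*s^3 - 6*s^2 - 10*s + 9)/(2*s^2 + 2*s - 2)
Step 2: parallel reduction of P3, P4, P5 = (24*s^3 - 38*s^2 + 14*s - 5)/(24*s^3 + 22*s^2 - 19*s + 3)
Step 3: apply the feedback formula to (P1+P2), (P3+P4+P5) = (48*s^6 - 100*s^5 - 410*s^4 + 116*s^3 + 370*s^2 - 201*s + 27)/(48*s^6 - 172*s^5 + 108*s^4 + 460*s^3 - 528*s^2 + 220*s - 51)
That last expression is T(s); at s = 0 only the constant terms survive, so T(0) = 27/(-51) = -9/17.

Hence the answer: -9/17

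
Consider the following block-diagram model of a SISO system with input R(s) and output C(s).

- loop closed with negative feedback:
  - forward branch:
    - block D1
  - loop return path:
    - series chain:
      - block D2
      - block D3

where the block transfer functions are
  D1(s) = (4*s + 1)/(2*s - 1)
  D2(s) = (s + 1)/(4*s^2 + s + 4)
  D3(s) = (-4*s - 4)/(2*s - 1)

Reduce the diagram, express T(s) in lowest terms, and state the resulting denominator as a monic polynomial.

The answer is s^4 - 7*s^3/4 - 5*s^2/4 - 39*s/16.

Reasoning:
1. reduce the series chain D2, D3: (-4*s^2 - 8*s - 4)/(8*s^3 - 2*s^2 + 7*s - 4)
2. feedback reduction of D1, (D2*D3): (32*s^4 + 26*s^2 - 9*s - 4)/(16*s^4 - 28*s^3 - 20*s^2 - 39*s)
That last expression is T(s), already simplified. Scaling its denominator by 1/16 (the reciprocal of the leading coefficient) yields the monic denominator.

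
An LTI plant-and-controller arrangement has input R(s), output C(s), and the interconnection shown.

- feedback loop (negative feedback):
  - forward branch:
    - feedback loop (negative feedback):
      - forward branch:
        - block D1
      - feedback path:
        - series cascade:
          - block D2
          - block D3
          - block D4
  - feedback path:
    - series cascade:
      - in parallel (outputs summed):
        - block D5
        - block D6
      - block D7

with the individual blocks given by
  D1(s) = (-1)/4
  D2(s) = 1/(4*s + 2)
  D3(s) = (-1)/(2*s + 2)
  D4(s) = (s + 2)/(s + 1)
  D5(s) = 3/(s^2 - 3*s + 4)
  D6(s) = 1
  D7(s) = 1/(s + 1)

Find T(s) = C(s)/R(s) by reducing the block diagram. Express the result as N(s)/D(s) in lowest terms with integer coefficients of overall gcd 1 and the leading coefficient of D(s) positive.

Answer: (-8*s^5 + 4*s^4 + 12*s^3 - 36*s^2 - 52*s - 16)/(32*s^5 - 24*s^4 - 35*s^3 + 119*s^2 + 134*s + 44)

Working:
(1) series reduction of D2, D3, D4 gives (-s - 2)/(8*s^3 + 20*s^2 + 16*s + 4)
(2) collapse the loop (D1 forward, (D2*D3*D4) return) gives (-8*s^3 - 20*s^2 - 16*s - 4)/(32*s^3 + 80*s^2 + 65*s + 18)
(3) add D5, D6 (parallel) gives (s^2 - 3*s + 7)/(s^2 - 3*s + 4)
(4) combine (D5+D6), D7 in series gives (s^2 - 3*s + 7)/(s^3 - 2*s^2 + s + 4)
(5) collapse the loop ([D1/(1+D1*(D2*D3*D4))] forward, ((D5+D6)*D7) return), which is the overall transfer function T(s) = C(s)/R(s) in lowest terms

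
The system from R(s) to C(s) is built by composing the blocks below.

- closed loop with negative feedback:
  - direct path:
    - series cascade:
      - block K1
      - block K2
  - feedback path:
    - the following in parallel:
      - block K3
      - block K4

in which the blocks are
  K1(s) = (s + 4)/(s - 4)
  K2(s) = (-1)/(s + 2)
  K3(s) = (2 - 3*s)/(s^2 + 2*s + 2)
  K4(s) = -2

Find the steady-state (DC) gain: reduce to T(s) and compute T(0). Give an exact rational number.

[1] series reduction of K1, K2: (-s - 4)/(s^2 - 2*s - 8)
[2] parallel reduction of K3, K4: (-2*s^2 - 7*s - 2)/(s^2 + 2*s + 2)
[3] apply the feedback formula to (K1*K2), (K3+K4): (-s^3 - 6*s^2 - 10*s - 8)/(s^4 + 2*s^3 + 5*s^2 + 10*s - 8)
Step 3 gives the overall T(s). Then T(0) = -8/(-8) = 1.

Hence the answer: 1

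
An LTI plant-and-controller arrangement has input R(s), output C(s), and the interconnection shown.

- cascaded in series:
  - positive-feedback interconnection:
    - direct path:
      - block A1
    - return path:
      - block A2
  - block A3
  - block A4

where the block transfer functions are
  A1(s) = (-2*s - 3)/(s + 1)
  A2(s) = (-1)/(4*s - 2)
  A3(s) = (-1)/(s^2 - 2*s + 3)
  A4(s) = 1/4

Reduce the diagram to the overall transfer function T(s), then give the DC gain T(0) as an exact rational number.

First reduce the diagram to T(s).

(1) close the feedback loop around A1, A2 gives (-8*s^2 - 8*s + 6)/(4*s^2 - 5)
(2) series reduction of [A1/(1-A1*A2)], A3, A4 gives (4*s^2 + 4*s - 3)/(8*s^4 - 16*s^3 + 14*s^2 + 20*s - 30)
Evaluating the step-2 result (the overall T(s)) at s = 0 gives T(0) = -3/(-30) = 1/10.

Answer: 1/10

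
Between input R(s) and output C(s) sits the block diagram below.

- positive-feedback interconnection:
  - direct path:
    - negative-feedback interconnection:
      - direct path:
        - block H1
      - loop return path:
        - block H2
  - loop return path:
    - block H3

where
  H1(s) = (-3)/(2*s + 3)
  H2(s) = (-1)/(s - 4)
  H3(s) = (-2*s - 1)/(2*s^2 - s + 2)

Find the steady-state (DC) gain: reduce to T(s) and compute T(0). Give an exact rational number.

The answer is -4.

Reasoning:
Step 1 - apply the feedback formula to H1, H2 -> (12 - 3*s)/(2*s^2 - 5*s - 9)
Step 2 - apply the feedback formula to [H1/(1+H1*H2)], H3 -> (-6*s^3 + 27*s^2 - 18*s + 24)/(4*s^4 - 12*s^3 - 15*s^2 + 20*s - 6)
DC gain: substitute s = 0 into T(s) from step 2: T(0) = 24/(-6) = -4.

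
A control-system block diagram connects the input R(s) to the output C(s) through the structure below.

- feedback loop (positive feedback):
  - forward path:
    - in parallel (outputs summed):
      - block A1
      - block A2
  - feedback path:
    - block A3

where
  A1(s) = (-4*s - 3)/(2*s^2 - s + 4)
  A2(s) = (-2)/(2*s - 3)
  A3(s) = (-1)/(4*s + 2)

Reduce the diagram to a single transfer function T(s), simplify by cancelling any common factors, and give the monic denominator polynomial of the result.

The answer is s^4 - 3*s^3/2 + s^2 - 9*s/8 - 23/16.

Reasoning:
Step 1 - add A1, A2 (parallel) -> (-12*s^2 + 8*s + 1)/(4*s^3 - 8*s^2 + 11*s - 12)
Step 2 - reduce the feedback loop with forward (A1+A2) and return A3 -> (-48*s^3 + 8*s^2 + 20*s + 2)/(16*s^4 - 24*s^3 + 16*s^2 - 18*s - 23)
That last expression is T(s), already simplified. Scaling its denominator by 1/16 (the reciprocal of the leading coefficient) yields the monic denominator.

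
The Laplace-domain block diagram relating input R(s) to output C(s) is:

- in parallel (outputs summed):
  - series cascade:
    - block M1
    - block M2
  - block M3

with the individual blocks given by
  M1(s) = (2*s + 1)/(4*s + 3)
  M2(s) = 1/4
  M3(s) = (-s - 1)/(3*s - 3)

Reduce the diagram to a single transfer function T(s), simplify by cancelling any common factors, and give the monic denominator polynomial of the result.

Step 1 - multiply M1, M2 (series) = (2*s + 1)/(16*s + 12)
Step 2 - parallel reduction of (M1*M2), M3 = (-10*s^2 - 31*s - 15)/(48*s^2 - 12*s - 36)
That last expression is T(s), already simplified. Scaling its denominator by 1/48 (the reciprocal of the leading coefficient) yields the monic denominator.

Therefore the answer is s^2 - s/4 - 3/4.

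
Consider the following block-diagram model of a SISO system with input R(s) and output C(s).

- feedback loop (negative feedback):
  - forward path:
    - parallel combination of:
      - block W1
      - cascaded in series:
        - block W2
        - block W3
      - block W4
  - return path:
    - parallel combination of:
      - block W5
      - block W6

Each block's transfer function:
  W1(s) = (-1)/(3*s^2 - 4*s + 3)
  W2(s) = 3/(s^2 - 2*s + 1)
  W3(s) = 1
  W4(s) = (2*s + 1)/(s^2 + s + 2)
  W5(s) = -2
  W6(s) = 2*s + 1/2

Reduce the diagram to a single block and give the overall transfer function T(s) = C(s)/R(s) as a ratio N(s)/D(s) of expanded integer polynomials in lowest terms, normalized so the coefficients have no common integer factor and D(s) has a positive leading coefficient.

[1] multiply W2, W3 (series): 3/(s^2 - 2*s + 1)
[2] sum the parallel branches W1, (W2*W3), W4: (6*s^5 - 9*s^4 + 16*s^3 + 8*s^2 - 16*s + 19)/(3*s^6 - 7*s^5 + 10*s^4 - 16*s^3 + 21*s^2 - 17*s + 6)
[3] combine W5, W6 in parallel: 2*s - 3/2
[4] feedback reduction of (W1+(W2*W3)+W4), (W5+W6): this yields T(s), and no further normalization is needed

Therefore the answer is (12*s^5 - 18*s^4 + 32*s^3 + 16*s^2 - 32*s + 38)/(30*s^6 - 68*s^5 + 111*s^4 - 48*s^3 - 46*s^2 + 90*s - 45).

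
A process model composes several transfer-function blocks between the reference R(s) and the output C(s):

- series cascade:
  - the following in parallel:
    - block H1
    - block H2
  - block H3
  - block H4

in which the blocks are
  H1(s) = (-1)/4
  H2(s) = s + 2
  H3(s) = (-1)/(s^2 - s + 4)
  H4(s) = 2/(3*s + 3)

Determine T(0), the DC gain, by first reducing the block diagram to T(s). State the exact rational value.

1. add H1, H2 (parallel), giving s + 7/4
2. multiply (H1+H2), H3, H4 (series), giving (-4*s - 7)/(6*s^3 + 18*s + 24)
Evaluating the step-2 result (the overall T(s)) at s = 0 gives T(0) = -7/24.

Hence the answer: -7/24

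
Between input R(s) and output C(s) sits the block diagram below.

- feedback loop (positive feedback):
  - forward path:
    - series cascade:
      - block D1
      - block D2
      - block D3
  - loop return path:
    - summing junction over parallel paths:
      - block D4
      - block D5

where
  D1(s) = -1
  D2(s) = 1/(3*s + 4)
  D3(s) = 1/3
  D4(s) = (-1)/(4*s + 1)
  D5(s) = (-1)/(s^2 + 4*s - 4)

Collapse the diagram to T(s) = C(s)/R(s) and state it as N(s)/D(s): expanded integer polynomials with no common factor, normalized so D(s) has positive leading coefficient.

The answer is (-4*s^3 - 17*s^2 + 12*s + 4)/(36*s^4 + 201*s^3 + 95*s^2 - 188*s - 45).

Reasoning:
1. series reduction of D1, D2, D3: (-1)/(9*s + 12)
2. combine D4, D5 in parallel: (-s^2 - 8*s + 3)/(4*s^3 + 17*s^2 - 12*s - 4)
3. feedback reduction of (D1*D2*D3), (D4+D5), which is the overall transfer function T(s) = C(s)/R(s) in lowest terms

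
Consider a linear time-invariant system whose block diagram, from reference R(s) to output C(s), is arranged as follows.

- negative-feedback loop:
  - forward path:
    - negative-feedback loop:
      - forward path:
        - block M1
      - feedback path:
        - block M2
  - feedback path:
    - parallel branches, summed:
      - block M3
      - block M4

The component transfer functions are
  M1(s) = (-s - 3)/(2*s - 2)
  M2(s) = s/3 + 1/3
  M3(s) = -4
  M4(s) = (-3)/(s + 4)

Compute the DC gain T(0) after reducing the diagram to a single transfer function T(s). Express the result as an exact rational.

Step 1 - apply the feedback formula to M1, M2 = (3*s + 9)/(s^2 - 2*s + 9)
Step 2 - sum the parallel branches M3, M4 = (-4*s - 19)/(s + 4)
Step 3 - feedback reduction of [M1/(1+M1*M2)], (M3+M4) = (3*s^2 + 21*s + 36)/(s^3 - 10*s^2 - 92*s - 135)
Step 3 gives the overall T(s). Then T(0) = 36/(-135) = -4/15.

Answer: -4/15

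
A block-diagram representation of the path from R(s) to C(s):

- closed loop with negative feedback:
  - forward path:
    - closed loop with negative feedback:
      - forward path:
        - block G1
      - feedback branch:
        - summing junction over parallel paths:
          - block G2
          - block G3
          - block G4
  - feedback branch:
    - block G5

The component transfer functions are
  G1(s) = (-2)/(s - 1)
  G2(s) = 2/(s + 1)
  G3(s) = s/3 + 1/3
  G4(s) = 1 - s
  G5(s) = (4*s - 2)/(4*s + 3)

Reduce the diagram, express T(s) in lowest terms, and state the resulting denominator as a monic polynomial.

Step 1 - combine G2, G3, G4 in parallel = (-2*s^2 + 2*s + 10)/(3*s + 3)
Step 2 - apply the feedback formula to G1, (G2+G3+G4) = (-6*s - 6)/(7*s^2 - 4*s - 23)
Step 3 - close the feedback loop around [G1/(1+G1*(G2+G3+G4))], G5 = (-24*s^2 - 42*s - 18)/(28*s^3 - 19*s^2 - 116*s - 57)
The result of step 3 is T(s) in lowest terms. Its denominator has leading coefficient 28; dividing the denominator through by 28 makes it monic.

Hence the answer: s^3 - 19*s^2/28 - 29*s/7 - 57/28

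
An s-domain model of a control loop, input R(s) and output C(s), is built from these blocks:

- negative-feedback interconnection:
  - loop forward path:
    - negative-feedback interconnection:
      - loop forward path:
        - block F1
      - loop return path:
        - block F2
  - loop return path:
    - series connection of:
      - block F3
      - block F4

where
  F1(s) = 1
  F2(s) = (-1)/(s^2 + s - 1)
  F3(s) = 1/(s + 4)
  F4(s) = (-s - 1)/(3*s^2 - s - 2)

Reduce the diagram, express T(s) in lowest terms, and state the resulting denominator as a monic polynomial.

Answer: s^5 + 14*s^4/3 - 2*s^3/3 - 38*s^2/3 + 4*s/3 + 17/3

Working:
Step 1 - collapse the loop (F1 forward, F2 return) gives (s^2 + s - 1)/(s^2 + s - 2)
Step 2 - reduce the series chain F3, F4 gives (-s - 1)/(3*s^3 + 11*s^2 - 6*s - 8)
Step 3 - reduce the feedback loop with forward [F1/(1+F1*F2)] and return (F3*F4) gives (3*s^5 + 14*s^4 + 2*s^3 - 25*s^2 - 2*s + 8)/(3*s^5 + 14*s^4 - 2*s^3 - 38*s^2 + 4*s + 17)
The result of step 3 is T(s) in lowest terms. Its denominator has leading coefficient 3; dividing the denominator through by 3 makes it monic.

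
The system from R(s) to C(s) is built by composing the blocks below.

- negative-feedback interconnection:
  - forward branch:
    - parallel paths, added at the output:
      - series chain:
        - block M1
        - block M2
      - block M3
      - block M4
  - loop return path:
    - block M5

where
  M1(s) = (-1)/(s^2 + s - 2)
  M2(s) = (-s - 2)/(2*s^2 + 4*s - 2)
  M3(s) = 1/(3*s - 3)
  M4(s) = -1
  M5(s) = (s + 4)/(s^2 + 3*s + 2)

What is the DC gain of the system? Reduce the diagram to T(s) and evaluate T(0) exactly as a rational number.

[1] combine M1, M2 in series: 1/(2*s^3 + 2*s^2 - 6*s + 2)
[2] parallel reduction of (M1*M2), M3, M4: (-6*s^3 - 4*s^2 + 22*s - 5)/(6*s^3 + 6*s^2 - 18*s + 6)
[3] reduce the feedback loop with forward ((M1*M2)+M3+M4) and return M5: (-6*s^5 - 22*s^4 - 2*s^3 + 53*s^2 + 29*s - 10)/(6*s^5 + 18*s^4 - 16*s^3 - 30*s^2 + 65*s - 8)
Evaluating the step-3 result (the overall T(s)) at s = 0 gives T(0) = -10/(-8) = 5/4.

Therefore the answer is 5/4.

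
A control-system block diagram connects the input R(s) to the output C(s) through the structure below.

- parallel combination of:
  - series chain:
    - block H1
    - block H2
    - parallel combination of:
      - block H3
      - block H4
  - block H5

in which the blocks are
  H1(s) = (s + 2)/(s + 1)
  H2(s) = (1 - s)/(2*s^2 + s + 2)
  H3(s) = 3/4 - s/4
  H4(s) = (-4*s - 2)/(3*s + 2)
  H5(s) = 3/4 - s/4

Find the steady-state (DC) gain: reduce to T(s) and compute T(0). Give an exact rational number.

(1) reduce the parallel group H3, H4 gives (-3*s^2 - 9*s - 2)/(12*s + 8)
(2) series reduction of H1, H2, (H3+H4) gives (3*s^4 + 12*s^3 + 5*s^2 - 16*s - 4)/(24*s^4 + 52*s^3 + 60*s^2 + 48*s + 16)
(3) reduce the parallel group (H1*H2*(H3+H4)), H5 gives (-3*s^5 + 4*s^4 + 18*s^3 + 19*s^2 + 8*s + 4)/(12*s^4 + 26*s^3 + 30*s^2 + 24*s + 8)
Step 3 gives the overall T(s). Then T(0) = 4/8 = 1/2.

Answer: 1/2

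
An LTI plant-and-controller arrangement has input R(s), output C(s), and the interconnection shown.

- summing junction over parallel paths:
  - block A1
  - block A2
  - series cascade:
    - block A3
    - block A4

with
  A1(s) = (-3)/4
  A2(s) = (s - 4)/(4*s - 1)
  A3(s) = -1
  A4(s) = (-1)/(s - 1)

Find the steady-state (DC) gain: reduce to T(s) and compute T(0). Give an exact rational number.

First reduce the diagram to T(s).

Step 1. combine A3, A4 in series: 1/(s - 1)
Step 2. combine A1, A2, (A3*A4) in parallel: (-8*s^2 + 11*s + 9)/(16*s^2 - 20*s + 4)
Step 2 gives the overall T(s). Then T(0) = 9/4.

Answer: 9/4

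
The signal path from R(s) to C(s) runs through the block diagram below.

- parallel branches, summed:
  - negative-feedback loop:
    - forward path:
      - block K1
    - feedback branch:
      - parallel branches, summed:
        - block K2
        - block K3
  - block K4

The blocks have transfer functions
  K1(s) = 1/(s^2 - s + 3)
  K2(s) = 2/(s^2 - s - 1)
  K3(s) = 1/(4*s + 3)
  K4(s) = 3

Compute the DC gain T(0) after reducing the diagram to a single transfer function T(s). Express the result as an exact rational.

[1] sum the parallel branches K2, K3 -> (s^2 + 7*s + 5)/(4*s^3 - s^2 - 7*s - 3)
[2] feedback reduction of K1, (K2+K3) -> (4*s^3 - s^2 - 7*s - 3)/(4*s^5 - 5*s^4 + 6*s^3 + 2*s^2 - 11*s - 4)
[3] sum the parallel branches [K1/(1+K1*(K2+K3))], K4 -> (12*s^5 - 15*s^4 + 22*s^3 + 5*s^2 - 40*s - 15)/(4*s^5 - 5*s^4 + 6*s^3 + 2*s^2 - 11*s - 4)
DC gain: substitute s = 0 into T(s) from step 3: T(0) = -15/(-4) = 15/4.

Final answer: 15/4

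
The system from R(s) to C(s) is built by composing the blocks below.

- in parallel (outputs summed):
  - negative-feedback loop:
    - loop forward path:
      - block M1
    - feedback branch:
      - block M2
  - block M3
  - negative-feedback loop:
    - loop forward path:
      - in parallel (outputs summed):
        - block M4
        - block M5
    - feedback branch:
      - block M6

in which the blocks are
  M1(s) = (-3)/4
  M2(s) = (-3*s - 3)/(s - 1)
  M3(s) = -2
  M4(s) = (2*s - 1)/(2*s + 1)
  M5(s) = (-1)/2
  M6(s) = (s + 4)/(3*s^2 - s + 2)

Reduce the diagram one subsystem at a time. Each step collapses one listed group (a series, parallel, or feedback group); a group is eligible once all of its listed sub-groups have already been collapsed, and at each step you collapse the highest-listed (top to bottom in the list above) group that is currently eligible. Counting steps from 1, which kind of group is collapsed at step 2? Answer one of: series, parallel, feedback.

Reducing step by step:

[1] reduce the feedback loop with forward M1 and return M2
[2] reduce the parallel group M4, M5
[3] feedback reduction of (M4+M5), M6
[4] add [M1/(1+M1*M2)], M3, [(M4+M5)/(1+(M4+M5)*M6)] (parallel)
Step 2 collapses a parallel group.

Answer: parallel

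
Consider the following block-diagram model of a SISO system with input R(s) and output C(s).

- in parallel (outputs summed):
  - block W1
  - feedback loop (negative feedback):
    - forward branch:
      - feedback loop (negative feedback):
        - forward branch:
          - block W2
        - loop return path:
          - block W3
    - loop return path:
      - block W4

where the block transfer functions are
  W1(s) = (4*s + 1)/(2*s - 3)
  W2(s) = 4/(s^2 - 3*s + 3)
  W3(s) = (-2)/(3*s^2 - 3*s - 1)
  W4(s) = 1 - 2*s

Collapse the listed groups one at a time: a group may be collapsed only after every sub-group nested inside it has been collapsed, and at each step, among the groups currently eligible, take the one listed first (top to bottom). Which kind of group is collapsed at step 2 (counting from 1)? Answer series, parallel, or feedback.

Reducing step by step:

1. collapse the loop (W2 forward, W3 return)
2. collapse the loop ([W2/(1+W2*W3)] forward, W4 return)
3. reduce the parallel group W1, [[W2/(1+W2*W3)]/(1+[W2/(1+W2*W3)]*W4)]
Step 2: feedback.

Answer: feedback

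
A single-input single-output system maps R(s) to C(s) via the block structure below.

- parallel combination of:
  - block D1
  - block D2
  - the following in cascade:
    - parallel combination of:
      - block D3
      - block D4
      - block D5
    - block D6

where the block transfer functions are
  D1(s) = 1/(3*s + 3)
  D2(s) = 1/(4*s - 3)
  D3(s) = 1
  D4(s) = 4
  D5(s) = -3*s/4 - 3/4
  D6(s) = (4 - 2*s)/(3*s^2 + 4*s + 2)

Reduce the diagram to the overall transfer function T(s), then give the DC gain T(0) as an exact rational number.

Reducing step by step:

[1] add D3, D4, D5 (parallel); result 17/4 - 3*s/4
[2] multiply (D3+D4+D5), D6 (series); result (3*s^2 - 23*s + 34)/(6*s^2 + 8*s + 4)
[3] add D1, D2, ((D3+D4+D5)*D6) (parallel); result (36*s^4 - 225*s^3 + 368*s^2 + 337*s - 306)/(72*s^4 + 114*s^3 + 18*s^2 - 60*s - 36)
Evaluating the step-3 result (the overall T(s)) at s = 0 gives T(0) = -306/(-36) = 17/2.

Answer: 17/2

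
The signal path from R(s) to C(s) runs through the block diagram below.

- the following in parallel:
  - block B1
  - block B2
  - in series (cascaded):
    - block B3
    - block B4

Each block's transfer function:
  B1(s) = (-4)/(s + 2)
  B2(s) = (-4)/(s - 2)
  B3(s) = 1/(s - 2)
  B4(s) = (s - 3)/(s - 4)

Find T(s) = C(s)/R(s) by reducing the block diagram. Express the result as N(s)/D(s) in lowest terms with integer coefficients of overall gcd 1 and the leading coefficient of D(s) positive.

Step 1: multiply B3, B4 (series) gives (s - 3)/(s^2 - 6*s + 8)
Step 2: reduce the parallel group B1, B2, (B3*B4); the result is T(s) itself (integer coefficients, no common factor, positive leading denominator coefficient)

Therefore the answer is (-7*s^2 + 31*s - 6)/(s^3 - 4*s^2 - 4*s + 16).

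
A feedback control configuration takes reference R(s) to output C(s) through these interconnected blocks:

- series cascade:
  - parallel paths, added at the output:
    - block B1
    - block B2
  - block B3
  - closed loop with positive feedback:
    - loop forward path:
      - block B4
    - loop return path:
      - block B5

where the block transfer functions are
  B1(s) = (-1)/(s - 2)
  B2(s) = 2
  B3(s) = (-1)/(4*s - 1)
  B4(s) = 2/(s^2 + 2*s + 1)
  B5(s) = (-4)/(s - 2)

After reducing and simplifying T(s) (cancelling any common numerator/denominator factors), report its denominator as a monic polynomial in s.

The answer is s^4 - s^3/4 - 3*s^2 + 27*s/4 - 3/2.

Reasoning:
[1] reduce the parallel group B1, B2: (2*s - 5)/(s - 2)
[2] reduce the feedback loop with forward B4 and return B5: (2*s - 4)/(s^3 - 3*s + 6)
[3] cascade (B1+B2), B3, [B4/(1-B4*B5)]: (10 - 4*s)/(4*s^4 - s^3 - 12*s^2 + 27*s - 6)
T(s) is the step-3 result (common factors already cancelled). Leading coefficient of the denominator: 4. Divide through by 4 for the monic polynomial.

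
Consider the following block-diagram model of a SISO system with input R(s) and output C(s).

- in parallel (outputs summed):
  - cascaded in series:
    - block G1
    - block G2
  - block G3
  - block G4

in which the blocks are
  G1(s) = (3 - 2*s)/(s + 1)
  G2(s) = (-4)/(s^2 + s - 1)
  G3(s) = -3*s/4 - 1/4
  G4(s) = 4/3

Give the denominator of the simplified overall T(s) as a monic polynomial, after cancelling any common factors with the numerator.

Step 1 - reduce the series chain G1, G2 = (8*s - 12)/(s^3 + 2*s^2 - 1)
Step 2 - reduce the parallel group (G1*G2), G3, G4 = (-9*s^4 - 5*s^3 + 26*s^2 + 105*s - 157)/(12*s^3 + 24*s^2 - 12)
T(s) is the step-2 result (common factors already cancelled). Leading coefficient of the denominator: 12. Divide through by 12 for the monic polynomial.

Final answer: s^3 + 2*s^2 - 1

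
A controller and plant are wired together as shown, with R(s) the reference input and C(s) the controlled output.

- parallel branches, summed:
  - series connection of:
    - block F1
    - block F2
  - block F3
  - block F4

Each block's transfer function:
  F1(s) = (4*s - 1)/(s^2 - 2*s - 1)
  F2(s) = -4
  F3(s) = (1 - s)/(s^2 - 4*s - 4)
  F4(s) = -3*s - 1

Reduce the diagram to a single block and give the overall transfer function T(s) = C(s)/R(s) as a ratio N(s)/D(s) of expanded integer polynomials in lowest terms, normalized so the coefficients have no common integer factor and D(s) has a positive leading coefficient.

[1] series reduction of F1, F2 gives (4 - 16*s)/(s^2 - 2*s - 1)
[2] sum the parallel branches (F1*F2), F3, F4, giving the overall T(s)

Answer: (-3*s^5 + 17*s^4 - 20*s^3 + 32*s^2 + 23*s - 21)/(s^4 - 6*s^3 + 3*s^2 + 12*s + 4)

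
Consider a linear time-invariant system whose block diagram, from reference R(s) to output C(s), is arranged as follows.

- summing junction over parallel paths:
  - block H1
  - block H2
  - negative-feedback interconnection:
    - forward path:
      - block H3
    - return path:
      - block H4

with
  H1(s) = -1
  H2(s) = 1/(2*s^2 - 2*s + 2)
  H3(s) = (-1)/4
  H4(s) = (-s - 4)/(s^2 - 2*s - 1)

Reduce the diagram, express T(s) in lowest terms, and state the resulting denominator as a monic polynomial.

(1) reduce the feedback loop with forward H3 and return H4 = (-s^2 + 2*s + 1)/(4*s^2 - 7*s)
(2) reduce the parallel group H1, H2, [H3/(1+H3*H4)] = (-10*s^4 + 28*s^3 - 22*s^2 + 9*s + 2)/(8*s^4 - 22*s^3 + 22*s^2 - 14*s)
T(s) is the step-2 result (common factors already cancelled). Leading coefficient of the denominator: 8. Divide through by 8 for the monic polynomial.

Answer: s^4 - 11*s^3/4 + 11*s^2/4 - 7*s/4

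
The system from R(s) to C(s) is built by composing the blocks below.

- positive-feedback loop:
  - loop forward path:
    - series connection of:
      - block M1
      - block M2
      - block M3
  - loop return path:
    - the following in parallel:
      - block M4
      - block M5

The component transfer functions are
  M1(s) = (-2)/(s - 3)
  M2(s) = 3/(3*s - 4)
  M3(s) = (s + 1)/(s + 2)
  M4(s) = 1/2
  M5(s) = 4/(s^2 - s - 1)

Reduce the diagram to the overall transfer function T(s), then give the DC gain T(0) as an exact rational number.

The answer is -2.

Reasoning:
[1] multiply M1, M2, M3 (series): (-6*s - 6)/(3*s^3 - 7*s^2 - 14*s + 24)
[2] parallel reduction of M4, M5: (s^2 - s + 7)/(2*s^2 - 2*s - 2)
[3] collapse the loop ((M1*M2*M3) forward, (M4+M5) return): (-6*s^3 + 12*s + 6)/(3*s^5 - 10*s^4 - 7*s^3 + 45*s^2 + 8*s - 3)
DC gain: substitute s = 0 into T(s) from step 3: T(0) = 6/(-3) = -2.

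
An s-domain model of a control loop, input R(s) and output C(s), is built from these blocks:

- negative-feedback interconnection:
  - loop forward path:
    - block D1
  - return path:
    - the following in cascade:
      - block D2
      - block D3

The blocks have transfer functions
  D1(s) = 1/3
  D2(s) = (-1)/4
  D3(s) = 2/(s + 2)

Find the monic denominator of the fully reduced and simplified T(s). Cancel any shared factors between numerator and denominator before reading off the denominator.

First reduce the diagram to T(s).

(1) multiply D2, D3 (series): (-1)/(2*s + 4)
(2) feedback reduction of D1, (D2*D3): (2*s + 4)/(6*s + 11)
The result of step 2 is T(s) in lowest terms. Its denominator has leading coefficient 6; dividing the denominator through by 6 makes it monic.

Answer: s + 11/6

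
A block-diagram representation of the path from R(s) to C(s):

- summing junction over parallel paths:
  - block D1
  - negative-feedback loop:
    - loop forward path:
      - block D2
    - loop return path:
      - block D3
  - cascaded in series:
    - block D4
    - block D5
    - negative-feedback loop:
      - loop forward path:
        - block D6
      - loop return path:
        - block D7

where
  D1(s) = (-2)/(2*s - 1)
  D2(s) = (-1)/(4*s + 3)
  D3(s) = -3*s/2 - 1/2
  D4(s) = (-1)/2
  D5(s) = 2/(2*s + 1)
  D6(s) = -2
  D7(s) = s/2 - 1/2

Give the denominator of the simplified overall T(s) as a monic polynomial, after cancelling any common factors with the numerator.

Step 1. close the feedback loop around D2, D3 = (-2)/(11*s + 7)
Step 2. feedback reduction of D6, D7 = 2/(s - 2)
Step 3. cascade D4, D5, [D6/(1+D6*D7)] = (-2)/(2*s^2 - 3*s - 2)
Step 4. sum the parallel branches D1, [D2/(1+D2*D3)], (D4*D5*[D6/(1+D6*D7)]) = (-52*s^3 + 10*s^2 + 82*s + 38)/(44*s^4 - 60*s^3 - 67*s^2 + 15*s + 14)
That last expression is T(s), already simplified. Scaling its denominator by 1/44 (the reciprocal of the leading coefficient) yields the monic denominator.

Therefore the answer is s^4 - 15*s^3/11 - 67*s^2/44 + 15*s/44 + 7/22.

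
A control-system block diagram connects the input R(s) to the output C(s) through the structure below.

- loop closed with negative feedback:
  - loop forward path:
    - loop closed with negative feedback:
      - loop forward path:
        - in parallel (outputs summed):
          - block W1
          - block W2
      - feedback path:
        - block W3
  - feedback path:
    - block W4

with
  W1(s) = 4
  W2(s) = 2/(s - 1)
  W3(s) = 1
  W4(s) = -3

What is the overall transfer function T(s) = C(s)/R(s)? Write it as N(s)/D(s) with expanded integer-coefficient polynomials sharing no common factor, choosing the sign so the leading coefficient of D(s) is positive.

(1) sum the parallel branches W1, W2 = (4*s - 2)/(s - 1)
(2) feedback reduction of (W1+W2), W3 = (4*s - 2)/(5*s - 3)
(3) apply the feedback formula to [(W1+W2)/(1+(W1+W2)*W3)], W4 - this is the overall T(s), already in the required normalized form

Answer: (2 - 4*s)/(7*s - 3)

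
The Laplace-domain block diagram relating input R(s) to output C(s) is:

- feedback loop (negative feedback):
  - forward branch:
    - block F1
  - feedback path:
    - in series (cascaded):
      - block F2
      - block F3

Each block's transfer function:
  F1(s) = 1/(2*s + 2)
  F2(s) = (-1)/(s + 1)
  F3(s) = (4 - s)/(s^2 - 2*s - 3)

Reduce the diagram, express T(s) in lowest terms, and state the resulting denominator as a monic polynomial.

Reducing step by step:

[1] series reduction of F2, F3 = (s - 4)/(s^3 - s^2 - 5*s - 3)
[2] close the feedback loop around F1, (F2*F3) = (s^3 - s^2 - 5*s - 3)/(2*s^4 - 12*s^2 - 15*s - 10)
The result of step 2 is T(s) in lowest terms. Its denominator has leading coefficient 2; dividing the denominator through by 2 makes it monic.

Answer: s^4 - 6*s^2 - 15*s/2 - 5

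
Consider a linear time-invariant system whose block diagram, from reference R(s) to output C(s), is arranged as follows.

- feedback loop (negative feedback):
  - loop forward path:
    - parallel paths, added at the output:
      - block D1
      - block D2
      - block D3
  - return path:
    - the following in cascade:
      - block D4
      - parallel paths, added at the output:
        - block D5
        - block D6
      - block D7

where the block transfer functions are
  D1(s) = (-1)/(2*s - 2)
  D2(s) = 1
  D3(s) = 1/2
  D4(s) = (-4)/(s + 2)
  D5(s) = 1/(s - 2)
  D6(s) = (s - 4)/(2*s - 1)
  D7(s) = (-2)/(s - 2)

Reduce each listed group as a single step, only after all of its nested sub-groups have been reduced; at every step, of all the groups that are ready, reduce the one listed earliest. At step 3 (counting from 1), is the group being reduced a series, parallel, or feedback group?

(1) add D1, D2, D3 (parallel)
(2) sum the parallel branches D5, D6
(3) multiply D4, (D5+D6), D7 (series)
(4) apply the feedback formula to (D1+D2+D3), (D4*(D5+D6)*D7)
The group at step 3 is a series group.

Therefore the answer is series.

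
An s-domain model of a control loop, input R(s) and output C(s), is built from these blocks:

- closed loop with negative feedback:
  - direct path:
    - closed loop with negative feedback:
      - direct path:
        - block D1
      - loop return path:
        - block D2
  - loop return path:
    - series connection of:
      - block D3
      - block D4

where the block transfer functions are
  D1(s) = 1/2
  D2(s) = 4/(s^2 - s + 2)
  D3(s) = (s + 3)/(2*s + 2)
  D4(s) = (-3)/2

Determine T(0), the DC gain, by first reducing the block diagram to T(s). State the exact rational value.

Step 1 - reduce the feedback loop with forward D1 and return D2 -> (s^2 - s + 2)/(2*s^2 - 2*s + 8)
Step 2 - multiply D3, D4 (series) -> (-3*s - 9)/(4*s + 4)
Step 3 - collapse the loop ([D1/(1+D1*D2)] forward, (D3*D4) return) -> (4*s^3 + 4*s + 8)/(5*s^3 - 6*s^2 + 27*s + 14)
Step 3 gives the overall T(s). Then T(0) = 8/14 = 4/7.

Therefore the answer is 4/7.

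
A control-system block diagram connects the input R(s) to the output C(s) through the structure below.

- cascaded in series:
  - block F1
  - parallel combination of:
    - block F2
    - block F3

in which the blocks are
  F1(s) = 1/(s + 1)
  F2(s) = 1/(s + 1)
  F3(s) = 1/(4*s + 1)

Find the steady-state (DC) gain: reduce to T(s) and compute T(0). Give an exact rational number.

Step 1. combine F2, F3 in parallel -> (5*s + 2)/(4*s^2 + 5*s + 1)
Step 2. cascade F1, (F2+F3) -> (5*s + 2)/(4*s^3 + 9*s^2 + 6*s + 1)
Evaluating the step-2 result (the overall T(s)) at s = 0 gives T(0) = 2/1 = 2.

Answer: 2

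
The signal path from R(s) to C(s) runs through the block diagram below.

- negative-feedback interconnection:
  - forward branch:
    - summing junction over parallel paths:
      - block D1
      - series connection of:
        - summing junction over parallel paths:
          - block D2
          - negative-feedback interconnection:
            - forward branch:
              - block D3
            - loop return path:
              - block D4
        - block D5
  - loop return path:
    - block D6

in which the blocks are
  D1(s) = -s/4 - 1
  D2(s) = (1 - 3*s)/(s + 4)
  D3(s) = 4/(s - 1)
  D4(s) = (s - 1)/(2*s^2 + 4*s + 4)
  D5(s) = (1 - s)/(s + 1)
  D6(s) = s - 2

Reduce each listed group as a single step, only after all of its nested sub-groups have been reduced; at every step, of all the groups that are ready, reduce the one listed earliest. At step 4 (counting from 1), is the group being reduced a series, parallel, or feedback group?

Step 1: reduce the feedback loop with forward D3 and return D4
Step 2: add D2, [D3/(1+D3*D4)] (parallel)
Step 3: cascade (D2+[D3/(1+D3*D4)]), D5
Step 4: sum the parallel branches D1, ((D2+[D3/(1+D3*D4)])*D5)
Step 5: reduce the feedback loop with forward (D1+((D2+[D3/(1+D3*D4)])*D5)) and return D6
The group at step 4 is a parallel group.

Therefore the answer is parallel.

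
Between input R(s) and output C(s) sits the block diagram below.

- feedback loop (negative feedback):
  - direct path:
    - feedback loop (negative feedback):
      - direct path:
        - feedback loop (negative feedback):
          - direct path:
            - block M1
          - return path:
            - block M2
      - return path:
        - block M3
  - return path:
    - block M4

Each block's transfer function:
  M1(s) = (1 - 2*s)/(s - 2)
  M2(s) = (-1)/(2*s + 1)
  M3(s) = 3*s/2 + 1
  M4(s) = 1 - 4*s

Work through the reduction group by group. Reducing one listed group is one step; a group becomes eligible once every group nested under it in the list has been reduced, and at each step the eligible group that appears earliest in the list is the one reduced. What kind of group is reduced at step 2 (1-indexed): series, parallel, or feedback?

Reducing step by step:

1. feedback reduction of M1, M2
2. apply the feedback formula to [M1/(1+M1*M2)], M3
3. close the feedback loop around [[M1/(1+M1*M2)]/(1+[M1/(1+M1*M2)]*M3)], M4
Step 2 collapses a feedback group.

Answer: feedback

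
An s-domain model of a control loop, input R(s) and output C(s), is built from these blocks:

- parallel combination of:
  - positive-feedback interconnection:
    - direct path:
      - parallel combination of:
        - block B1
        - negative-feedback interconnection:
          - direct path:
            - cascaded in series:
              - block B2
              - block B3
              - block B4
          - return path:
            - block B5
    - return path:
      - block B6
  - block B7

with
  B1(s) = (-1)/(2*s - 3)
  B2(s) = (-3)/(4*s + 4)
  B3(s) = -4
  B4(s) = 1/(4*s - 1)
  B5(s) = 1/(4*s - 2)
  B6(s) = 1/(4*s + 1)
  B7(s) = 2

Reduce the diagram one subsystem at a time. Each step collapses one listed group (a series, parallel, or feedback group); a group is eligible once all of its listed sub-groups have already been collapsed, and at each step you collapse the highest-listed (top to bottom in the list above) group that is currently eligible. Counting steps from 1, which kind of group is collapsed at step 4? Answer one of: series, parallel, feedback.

(1) reduce the series chain B2, B3, B4
(2) apply the feedback formula to (B2*B3*B4), B5
(3) combine B1, [(B2*B3*B4)/(1+(B2*B3*B4)*B5)] in parallel
(4) feedback reduction of (B1+[(B2*B3*B4)/(1+(B2*B3*B4)*B5)]), B6
(5) reduce the parallel group [(B1+[(B2*B3*B4)/(1+(B2*B3*B4)*B5)])/(1-(B1+[(B2*B3*B4)/(1+(B2*B3*B4)*B5)])*B6)], B7
At step 4 the group reduced is feedback.

Final answer: feedback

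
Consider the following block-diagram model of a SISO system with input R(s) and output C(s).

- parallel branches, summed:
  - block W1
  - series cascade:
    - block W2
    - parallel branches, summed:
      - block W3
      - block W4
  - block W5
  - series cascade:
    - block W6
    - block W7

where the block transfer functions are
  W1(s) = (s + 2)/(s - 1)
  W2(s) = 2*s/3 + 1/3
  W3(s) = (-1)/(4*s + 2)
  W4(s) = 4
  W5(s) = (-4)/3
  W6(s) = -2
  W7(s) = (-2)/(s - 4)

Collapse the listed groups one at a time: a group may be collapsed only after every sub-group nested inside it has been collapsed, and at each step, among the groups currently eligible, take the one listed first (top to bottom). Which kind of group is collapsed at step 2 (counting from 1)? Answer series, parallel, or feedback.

(1) parallel reduction of W3, W4
(2) series reduction of W2, (W3+W4)
(3) cascade W6, W7
(4) combine W1, (W2*(W3+W4)), W5, (W6*W7) in parallel
The group at step 2 is a series group.

Answer: series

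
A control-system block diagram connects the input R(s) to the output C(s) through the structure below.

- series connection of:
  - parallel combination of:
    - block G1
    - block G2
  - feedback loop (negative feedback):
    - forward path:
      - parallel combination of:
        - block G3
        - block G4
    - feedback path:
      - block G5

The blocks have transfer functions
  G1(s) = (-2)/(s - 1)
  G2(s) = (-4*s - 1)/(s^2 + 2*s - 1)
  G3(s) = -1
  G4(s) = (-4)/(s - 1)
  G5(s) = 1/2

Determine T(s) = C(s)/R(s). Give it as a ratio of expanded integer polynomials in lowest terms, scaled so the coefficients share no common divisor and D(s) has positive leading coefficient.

1. combine G1, G2 in parallel = (-6*s^2 - s + 3)/(s^3 + s^2 - 3*s + 1)
2. add G3, G4 (parallel) = (-s - 3)/(s - 1)
3. reduce the feedback loop with forward (G3+G4) and return G5 = (-2*s - 6)/(s - 5)
4. reduce the series chain (G1+G2), [(G3+G4)/(1+(G3+G4)*G5)], which is the overall transfer function T(s) = C(s)/R(s) in lowest terms

Final answer: (12*s^3 + 38*s^2 - 18)/(s^4 - 4*s^3 - 8*s^2 + 16*s - 5)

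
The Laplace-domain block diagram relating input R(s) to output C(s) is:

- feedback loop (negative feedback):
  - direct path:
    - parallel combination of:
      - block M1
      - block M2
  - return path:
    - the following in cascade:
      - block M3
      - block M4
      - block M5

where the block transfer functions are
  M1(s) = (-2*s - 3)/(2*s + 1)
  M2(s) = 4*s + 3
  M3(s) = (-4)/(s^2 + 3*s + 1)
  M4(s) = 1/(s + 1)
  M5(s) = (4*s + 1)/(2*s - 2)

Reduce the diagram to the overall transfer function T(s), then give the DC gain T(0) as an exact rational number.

Step 1. combine M1, M2 in parallel -> (8*s^2 + 8*s)/(2*s + 1)
Step 2. series reduction of M3, M4, M5 -> (-8*s - 2)/(s^4 + 3*s^3 - 3*s - 1)
Step 3. feedback reduction of (M1+M2), (M3*M4*M5) -> (8*s^5 + 24*s^4 - 24*s^2 - 8*s)/(2*s^4 + 5*s^3 - 66*s^2 - 20*s - 1)
Step 3 gives the overall T(s). Then T(0) = 0/(-1) = 0.

Final answer: 0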